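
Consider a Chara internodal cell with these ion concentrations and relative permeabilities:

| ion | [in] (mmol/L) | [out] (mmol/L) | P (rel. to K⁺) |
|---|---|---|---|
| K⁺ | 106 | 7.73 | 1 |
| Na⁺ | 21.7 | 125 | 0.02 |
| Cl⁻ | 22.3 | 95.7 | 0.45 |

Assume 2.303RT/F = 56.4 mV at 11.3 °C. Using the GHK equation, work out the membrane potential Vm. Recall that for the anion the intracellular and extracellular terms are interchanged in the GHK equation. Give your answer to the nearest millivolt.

-49 mV

Vm = 56.4 · log₁₀[(Σ P·[cation]ₒ + Σ P·[anion]ᵢ) / (Σ P·[cation]ᵢ + Σ P·[anion]ₒ)]
Numerator = 1×7.73 + 0.02×125 + 0.45×22.3 = 20.27
Denominator = 1×106 + 0.02×21.7 + 0.45×95.7 = 149.5
Vm = 56.4 · log₁₀(0.13555) = 56.4 × (-0.8679) = -48.95 mV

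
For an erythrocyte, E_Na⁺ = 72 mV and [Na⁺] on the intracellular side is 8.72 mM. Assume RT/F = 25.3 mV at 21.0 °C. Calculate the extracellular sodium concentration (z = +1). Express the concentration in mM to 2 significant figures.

150 mM

Nernst: E = (25.3/1) · ln([out]/[in]), so ln([out]/[in]) = 72.0 × 1 / 25.3 = 2.8458.
[out]/[in] = e^(2.8458) = 17.22.
[out] = 17.22 × 8.72 = 150.1 mM.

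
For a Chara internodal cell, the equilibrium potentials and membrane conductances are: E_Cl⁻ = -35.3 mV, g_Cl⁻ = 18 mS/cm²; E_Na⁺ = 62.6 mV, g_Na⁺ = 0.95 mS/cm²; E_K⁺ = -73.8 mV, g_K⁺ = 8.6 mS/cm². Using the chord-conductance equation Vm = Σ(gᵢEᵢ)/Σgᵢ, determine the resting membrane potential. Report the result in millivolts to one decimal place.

Σ gᵢEᵢ = 18·(-35.3) + 0.95·(62.6) + 8.6·(-73.8) = -1210.61
Σ gᵢ = 18 + 0.95 + 8.6 = 27.55
Vm = -1210.61 / 27.55 = -43.94 mV

-43.9 mV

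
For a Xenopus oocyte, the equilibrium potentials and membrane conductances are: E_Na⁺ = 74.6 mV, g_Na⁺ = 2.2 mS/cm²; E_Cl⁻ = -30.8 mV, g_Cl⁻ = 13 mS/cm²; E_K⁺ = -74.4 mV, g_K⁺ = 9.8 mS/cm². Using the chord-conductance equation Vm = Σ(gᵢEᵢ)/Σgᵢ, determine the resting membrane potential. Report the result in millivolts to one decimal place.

Σ gᵢEᵢ = 2.2·(74.6) + 13·(-30.8) + 9.8·(-74.4) = -965.40
Σ gᵢ = 2.2 + 13 + 9.8 = 25
Vm = -965.40 / 25 = -38.62 mV

-38.6 mV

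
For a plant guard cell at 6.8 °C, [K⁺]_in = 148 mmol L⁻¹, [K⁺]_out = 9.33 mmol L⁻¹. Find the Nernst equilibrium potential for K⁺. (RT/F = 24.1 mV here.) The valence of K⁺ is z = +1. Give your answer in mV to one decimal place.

-66.6 mV

E = (24.1/z) · ln([K⁺]_out/[K⁺]_in) with z = +1.
= (24.1/1) · ln(9.33/148) = 24.10 · ln(0.06304)
= 24.10 · (-2.7640) = -66.61 mV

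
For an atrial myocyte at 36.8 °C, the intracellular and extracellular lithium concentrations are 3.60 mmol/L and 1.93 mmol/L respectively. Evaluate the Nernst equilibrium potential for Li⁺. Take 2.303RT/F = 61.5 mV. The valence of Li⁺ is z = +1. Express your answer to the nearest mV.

E = (61.5/z) · log₁₀([Li⁺]_out/[Li⁺]_in) with z = +1.
= (61.5/1) · log₁₀(1.93/3.60) = 61.50 · log₁₀(0.5361)
= 61.50 · (-0.2707) = -16.65 mV

-17 mV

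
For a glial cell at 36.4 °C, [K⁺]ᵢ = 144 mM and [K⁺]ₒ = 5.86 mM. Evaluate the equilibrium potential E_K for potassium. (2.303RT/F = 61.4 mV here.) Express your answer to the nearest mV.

-85 mV

E = (61.4/z) · log₁₀([K⁺]_out/[K⁺]_in) with z = +1.
= (61.4/1) · log₁₀(5.86/144) = 61.40 · log₁₀(0.04069)
= 61.40 · (-1.3905) = -85.37 mV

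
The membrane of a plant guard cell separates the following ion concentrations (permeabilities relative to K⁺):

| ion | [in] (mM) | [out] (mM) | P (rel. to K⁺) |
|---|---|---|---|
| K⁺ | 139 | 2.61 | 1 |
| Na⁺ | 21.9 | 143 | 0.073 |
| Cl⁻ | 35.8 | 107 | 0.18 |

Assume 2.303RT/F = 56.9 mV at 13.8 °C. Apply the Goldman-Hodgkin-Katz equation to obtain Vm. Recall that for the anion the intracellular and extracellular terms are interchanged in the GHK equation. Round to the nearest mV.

Vm = 56.9 · log₁₀[(Σ P·[cation]ₒ + Σ P·[anion]ᵢ) / (Σ P·[cation]ᵢ + Σ P·[anion]ₒ)]
Numerator = 1×2.61 + 0.073×143 + 0.18×35.8 = 19.49
Denominator = 1×139 + 0.073×21.9 + 0.18×107 = 159.9
Vm = 56.9 · log₁₀(0.12194) = 56.9 × (-0.9139) = -52.00 mV

-52 mV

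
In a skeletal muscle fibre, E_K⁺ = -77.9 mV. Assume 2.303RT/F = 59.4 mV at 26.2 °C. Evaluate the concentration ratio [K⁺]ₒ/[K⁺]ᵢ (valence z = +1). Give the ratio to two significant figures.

log₁₀([out]/[in]) = E·z/(59.4) = -77.9 × 1 / 59.4 = -1.3114
[out]/[in] = 10^(-1.3114) = 0.04881

0.049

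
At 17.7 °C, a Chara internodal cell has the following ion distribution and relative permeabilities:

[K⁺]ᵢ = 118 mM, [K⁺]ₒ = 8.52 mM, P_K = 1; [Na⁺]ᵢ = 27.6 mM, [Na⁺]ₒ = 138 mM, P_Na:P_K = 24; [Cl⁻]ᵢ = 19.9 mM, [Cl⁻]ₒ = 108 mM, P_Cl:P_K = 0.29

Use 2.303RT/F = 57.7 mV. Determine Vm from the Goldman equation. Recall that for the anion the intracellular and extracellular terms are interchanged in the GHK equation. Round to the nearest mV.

Vm = 57.7 · log₁₀[(Σ P·[cation]ₒ + Σ P·[anion]ᵢ) / (Σ P·[cation]ᵢ + Σ P·[anion]ₒ)]
Numerator = 1×8.52 + 24×138 + 0.29×19.9 = 3326
Denominator = 1×118 + 24×27.6 + 0.29×108 = 811.7
Vm = 57.7 · log₁₀(4.0978) = 57.7 × (0.6126) = 35.34 mV

35 mV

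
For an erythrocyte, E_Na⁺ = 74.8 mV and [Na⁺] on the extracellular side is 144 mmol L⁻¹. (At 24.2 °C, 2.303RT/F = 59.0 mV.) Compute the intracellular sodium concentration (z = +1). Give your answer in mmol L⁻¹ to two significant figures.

Nernst: E = (59.0/1) · log₁₀([out]/[in]), so log₁₀([out]/[in]) = 74.8 × 1 / 59.0 = 1.2678.
[out]/[in] = 10^(1.2678) = 18.53.
[in] = 144 / 18.53 = 7.773 mmol L⁻¹.

7.8 mmol L⁻¹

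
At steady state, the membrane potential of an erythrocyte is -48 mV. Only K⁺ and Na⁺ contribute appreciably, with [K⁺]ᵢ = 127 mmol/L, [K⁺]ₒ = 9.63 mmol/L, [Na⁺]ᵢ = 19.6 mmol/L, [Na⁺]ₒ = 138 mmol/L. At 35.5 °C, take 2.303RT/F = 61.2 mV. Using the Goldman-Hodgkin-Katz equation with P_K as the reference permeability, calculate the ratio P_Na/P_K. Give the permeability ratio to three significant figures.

Let α = P_Na/P_K. GHK: Vm = 61.2·log₁₀[(Kₒ + α·Naₒ)/(Kᵢ + α·Naᵢ)].
10^(Vm/61.2) = 10^(-48.0/61.2) = 0.16432
So 0.16432·(Kᵢ + α·Naᵢ) = Kₒ + α·Naₒ → α = (0.16432·127.0 − 9.63) / (138.0 − 0.16432·19.6)
α = (20.87 − 9.63) / (138.0 − 3.221) = 11.24/134.8 = 0.08338

0.0834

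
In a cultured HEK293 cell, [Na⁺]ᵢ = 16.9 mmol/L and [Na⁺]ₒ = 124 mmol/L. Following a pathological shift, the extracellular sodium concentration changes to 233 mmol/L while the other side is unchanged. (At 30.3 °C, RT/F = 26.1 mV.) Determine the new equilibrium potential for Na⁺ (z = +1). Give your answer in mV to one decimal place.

After the shift: [Na⁺]_out = 233, [Na⁺]_in = 16.9 mmol/L.
E_new = (26.1/1)·ln(233/16.9) = 26.10 · (2.6237) = 68.48 mV

68.5 mV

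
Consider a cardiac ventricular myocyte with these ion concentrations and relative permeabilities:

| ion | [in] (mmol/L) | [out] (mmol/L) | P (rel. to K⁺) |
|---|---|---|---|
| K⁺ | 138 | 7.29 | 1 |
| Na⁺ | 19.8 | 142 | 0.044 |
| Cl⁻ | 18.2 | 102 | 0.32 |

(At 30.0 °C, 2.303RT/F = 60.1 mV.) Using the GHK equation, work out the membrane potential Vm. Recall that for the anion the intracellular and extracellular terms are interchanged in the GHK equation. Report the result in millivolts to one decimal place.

Vm = 60.1 · log₁₀[(Σ P·[cation]ₒ + Σ P·[anion]ᵢ) / (Σ P·[cation]ᵢ + Σ P·[anion]ₒ)]
Numerator = 1×7.29 + 0.044×142 + 0.32×18.2 = 19.36
Denominator = 1×138 + 0.044×19.8 + 0.32×102 = 171.5
Vm = 60.1 · log₁₀(0.11289) = 60.1 × (-0.9473) = -56.94 mV

-56.9 mV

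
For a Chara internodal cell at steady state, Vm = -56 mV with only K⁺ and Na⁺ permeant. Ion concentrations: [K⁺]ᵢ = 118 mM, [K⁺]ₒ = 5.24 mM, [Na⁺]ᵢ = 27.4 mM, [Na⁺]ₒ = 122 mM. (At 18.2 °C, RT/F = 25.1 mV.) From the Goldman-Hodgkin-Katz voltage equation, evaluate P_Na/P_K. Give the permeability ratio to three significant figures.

Let α = P_Na/P_K. GHK: Vm = 25.1·ln[(Kₒ + α·Naₒ)/(Kᵢ + α·Naᵢ)].
e^(Vm/25.1) = e^(-56.0/25.1) = 0.10741
So 0.10741·(Kᵢ + α·Naᵢ) = Kₒ + α·Naₒ → α = (0.10741·118.0 − 5.24) / (122.0 − 0.10741·27.4)
α = (12.67 − 5.24) / (122.0 − 2.943) = 7.435/119.1 = 0.06245

0.0624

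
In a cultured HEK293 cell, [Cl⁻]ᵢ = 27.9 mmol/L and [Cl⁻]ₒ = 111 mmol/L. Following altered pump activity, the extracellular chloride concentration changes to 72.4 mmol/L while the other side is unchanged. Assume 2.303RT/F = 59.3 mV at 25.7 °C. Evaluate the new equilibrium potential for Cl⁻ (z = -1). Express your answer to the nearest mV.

-25 mV

After the shift: [Cl⁻]_out = 72.4, [Cl⁻]_in = 27.9 mmol/L.
E_new = (59.3/-1)·log₁₀(72.4/27.9) = -59.30 · (0.4141) = -24.56 mV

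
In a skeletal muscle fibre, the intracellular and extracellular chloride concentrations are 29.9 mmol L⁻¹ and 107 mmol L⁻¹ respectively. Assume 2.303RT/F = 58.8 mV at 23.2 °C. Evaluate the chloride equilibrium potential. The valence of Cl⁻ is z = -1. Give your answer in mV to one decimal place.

E = (58.8/z) · log₁₀([Cl⁻]_out/[Cl⁻]_in) with z = -1.
For an anion, dividing by z = -1 reverses the sign.
= (58.8/-1) · log₁₀(107/29.9) = -58.80 · log₁₀(3.579)
= -58.80 · (0.5537) = -32.56 mV

-32.6 mV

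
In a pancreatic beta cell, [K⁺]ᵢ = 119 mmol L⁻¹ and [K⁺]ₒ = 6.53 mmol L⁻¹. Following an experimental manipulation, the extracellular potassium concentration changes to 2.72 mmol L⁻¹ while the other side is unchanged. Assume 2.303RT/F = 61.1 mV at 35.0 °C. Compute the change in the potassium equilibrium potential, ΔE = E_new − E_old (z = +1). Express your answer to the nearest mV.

E_old = (61.1/1)·log₁₀(6.53/119) = -77.02 mV
E_new = (61.1/1)·log₁₀(2.72/119) = -100.26 mV
ΔE = -100.26 − (-77.02) = -23.24 mV

-23 mV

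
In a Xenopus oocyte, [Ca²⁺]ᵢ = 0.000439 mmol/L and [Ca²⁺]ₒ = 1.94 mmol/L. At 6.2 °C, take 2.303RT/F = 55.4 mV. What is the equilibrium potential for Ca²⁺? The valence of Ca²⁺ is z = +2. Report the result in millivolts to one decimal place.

E = (55.4/z) · log₁₀([Ca²⁺]_out/[Ca²⁺]_in) with z = +2.
= (55.4/2) · log₁₀(1.94/0.000439) = 27.70 · log₁₀(4419)
= 27.70 · (3.6453) = 100.98 mV

101.0 mV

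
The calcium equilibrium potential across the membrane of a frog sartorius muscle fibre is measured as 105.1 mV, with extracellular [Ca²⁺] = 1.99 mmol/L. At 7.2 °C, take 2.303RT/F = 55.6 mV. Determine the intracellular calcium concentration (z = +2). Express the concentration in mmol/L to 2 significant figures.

Nernst: E = (55.6/2) · log₁₀([out]/[in]), so log₁₀([out]/[in]) = 105.1 × 2 / 55.6 = 3.7806.
[out]/[in] = 10^(3.7806) = 6034.
[in] = 1.99 / 6034 = 0.0003298 mmol/L.

0.00033 mmol/L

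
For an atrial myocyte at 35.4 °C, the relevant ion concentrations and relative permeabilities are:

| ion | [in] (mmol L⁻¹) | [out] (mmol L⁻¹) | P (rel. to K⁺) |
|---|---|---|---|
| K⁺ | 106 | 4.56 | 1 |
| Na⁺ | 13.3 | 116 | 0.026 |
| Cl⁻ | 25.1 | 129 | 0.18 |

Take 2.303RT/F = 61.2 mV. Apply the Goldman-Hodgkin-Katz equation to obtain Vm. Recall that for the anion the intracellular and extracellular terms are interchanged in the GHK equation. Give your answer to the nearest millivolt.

Vm = 61.2 · log₁₀[(Σ P·[cation]ₒ + Σ P·[anion]ᵢ) / (Σ P·[cation]ᵢ + Σ P·[anion]ₒ)]
Numerator = 1×4.56 + 0.026×116 + 0.18×25.1 = 12.09
Denominator = 1×106 + 0.026×13.3 + 0.18×129 = 129.6
Vm = 61.2 · log₁₀(0.093343) = 61.2 × (-1.0299) = -63.03 mV

-63 mV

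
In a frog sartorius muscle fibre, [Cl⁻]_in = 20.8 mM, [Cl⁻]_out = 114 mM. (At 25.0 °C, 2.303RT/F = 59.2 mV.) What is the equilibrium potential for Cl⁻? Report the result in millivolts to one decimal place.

-43.7 mV

E = (59.2/z) · log₁₀([Cl⁻]_out/[Cl⁻]_in) with z = -1.
For an anion, dividing by z = -1 reverses the sign.
= (59.2/-1) · log₁₀(114/20.8) = -59.20 · log₁₀(5.481)
= -59.20 · (0.7388) = -43.74 mV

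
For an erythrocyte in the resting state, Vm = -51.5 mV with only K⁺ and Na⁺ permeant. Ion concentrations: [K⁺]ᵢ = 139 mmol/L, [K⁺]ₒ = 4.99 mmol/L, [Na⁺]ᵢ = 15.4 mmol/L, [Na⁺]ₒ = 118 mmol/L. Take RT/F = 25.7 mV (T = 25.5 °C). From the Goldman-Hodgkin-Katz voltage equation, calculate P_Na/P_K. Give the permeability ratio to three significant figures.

Let α = P_Na/P_K. GHK: Vm = 25.7·ln[(Kₒ + α·Naₒ)/(Kᵢ + α·Naᵢ)].
e^(Vm/25.7) = e^(-51.5/25.7) = 0.13481
So 0.13481·(Kᵢ + α·Naᵢ) = Kₒ + α·Naₒ → α = (0.13481·139.0 − 4.99) / (118.0 − 0.13481·15.4)
α = (18.74 − 4.99) / (118.0 − 2.076) = 13.75/115.9 = 0.1186

0.119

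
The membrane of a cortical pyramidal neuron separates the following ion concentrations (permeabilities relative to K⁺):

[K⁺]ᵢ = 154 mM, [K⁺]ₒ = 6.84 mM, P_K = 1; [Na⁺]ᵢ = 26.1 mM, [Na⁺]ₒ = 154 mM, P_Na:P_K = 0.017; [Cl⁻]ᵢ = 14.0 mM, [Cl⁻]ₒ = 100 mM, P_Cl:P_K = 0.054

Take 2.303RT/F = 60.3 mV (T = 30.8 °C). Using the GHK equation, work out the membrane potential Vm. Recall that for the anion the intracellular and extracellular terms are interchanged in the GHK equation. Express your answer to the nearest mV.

-72 mV

Vm = 60.3 · log₁₀[(Σ P·[cation]ₒ + Σ P·[anion]ᵢ) / (Σ P·[cation]ᵢ + Σ P·[anion]ₒ)]
Numerator = 1×6.84 + 0.017×154 + 0.054×14.0 = 10.21
Denominator = 1×154 + 0.017×26.1 + 0.054×100 = 159.8
Vm = 60.3 · log₁₀(0.0639) = 60.3 × (-1.1945) = -72.03 mV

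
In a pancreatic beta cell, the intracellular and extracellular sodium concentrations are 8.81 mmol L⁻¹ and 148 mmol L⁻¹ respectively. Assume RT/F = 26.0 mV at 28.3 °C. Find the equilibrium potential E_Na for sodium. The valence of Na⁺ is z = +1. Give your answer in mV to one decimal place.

73.4 mV

E = (26.0/z) · ln([Na⁺]_out/[Na⁺]_in) with z = +1.
= (26.0/1) · ln(148/8.81) = 26.00 · ln(16.8)
= 26.00 · (2.8213) = 73.35 mV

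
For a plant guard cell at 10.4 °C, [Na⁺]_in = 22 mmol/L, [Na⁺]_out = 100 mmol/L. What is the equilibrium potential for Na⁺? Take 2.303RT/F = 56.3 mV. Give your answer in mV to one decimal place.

37.0 mV

E = (56.3/z) · log₁₀([Na⁺]_out/[Na⁺]_in) with z = +1.
= (56.3/1) · log₁₀(100/22) = 56.30 · log₁₀(4.545)
= 56.30 · (0.6576) = 37.02 mV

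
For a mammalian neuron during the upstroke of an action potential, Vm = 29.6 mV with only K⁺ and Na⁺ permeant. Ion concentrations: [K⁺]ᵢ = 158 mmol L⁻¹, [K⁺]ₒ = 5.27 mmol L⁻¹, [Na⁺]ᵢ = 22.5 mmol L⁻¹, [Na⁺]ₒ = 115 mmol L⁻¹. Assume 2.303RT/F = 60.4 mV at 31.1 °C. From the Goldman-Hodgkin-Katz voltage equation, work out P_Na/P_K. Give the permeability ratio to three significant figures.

Let α = P_Na/P_K. GHK: Vm = 60.4·log₁₀[(Kₒ + α·Naₒ)/(Kᵢ + α·Naᵢ)].
10^(Vm/60.4) = 10^(29.6/60.4) = 3.0908
So 3.0908·(Kᵢ + α·Naᵢ) = Kₒ + α·Naₒ → α = (3.0908·158.0 − 5.27) / (115.0 − 3.0908·22.5)
α = (488.3 − 5.27) / (115.0 − 69.54) = 483.1/45.46 = 10.63

10.6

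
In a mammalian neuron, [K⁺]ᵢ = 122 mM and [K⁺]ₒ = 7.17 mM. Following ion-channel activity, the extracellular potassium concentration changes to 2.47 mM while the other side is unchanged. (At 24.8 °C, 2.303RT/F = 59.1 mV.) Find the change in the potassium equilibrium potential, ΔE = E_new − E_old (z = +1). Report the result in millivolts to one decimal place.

-27.4 mV

E_old = (59.1/1)·log₁₀(7.17/122) = -72.74 mV
E_new = (59.1/1)·log₁₀(2.47/122) = -100.10 mV
ΔE = -100.10 − (-72.74) = -27.35 mV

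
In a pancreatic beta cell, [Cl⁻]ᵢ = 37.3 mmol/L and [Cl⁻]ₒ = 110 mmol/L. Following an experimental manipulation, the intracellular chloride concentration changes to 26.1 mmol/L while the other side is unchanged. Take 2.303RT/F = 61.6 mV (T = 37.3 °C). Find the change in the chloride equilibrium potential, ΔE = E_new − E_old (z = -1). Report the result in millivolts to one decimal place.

E_old = (61.6/-1)·log₁₀(110/37.3) = -28.93 mV
E_new = (61.6/-1)·log₁₀(110/26.1) = -38.48 mV
ΔE = -38.48 − (-28.93) = -9.55 mV

-9.6 mV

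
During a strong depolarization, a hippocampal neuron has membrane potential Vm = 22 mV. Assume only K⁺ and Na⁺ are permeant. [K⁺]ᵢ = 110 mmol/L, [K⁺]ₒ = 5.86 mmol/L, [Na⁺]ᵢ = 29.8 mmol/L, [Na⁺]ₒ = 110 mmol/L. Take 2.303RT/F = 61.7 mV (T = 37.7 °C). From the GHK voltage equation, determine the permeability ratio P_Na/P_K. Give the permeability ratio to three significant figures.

Let α = P_Na/P_K. GHK: Vm = 61.7·log₁₀[(Kₒ + α·Naₒ)/(Kᵢ + α·Naᵢ)].
10^(Vm/61.7) = 10^(22.0/61.7) = 2.2728
So 2.2728·(Kᵢ + α·Naᵢ) = Kₒ + α·Naₒ → α = (2.2728·110.0 − 5.86) / (110.0 − 2.2728·29.8)
α = (250 − 5.86) / (110.0 − 67.73) = 244.1/42.27 = 5.776

5.78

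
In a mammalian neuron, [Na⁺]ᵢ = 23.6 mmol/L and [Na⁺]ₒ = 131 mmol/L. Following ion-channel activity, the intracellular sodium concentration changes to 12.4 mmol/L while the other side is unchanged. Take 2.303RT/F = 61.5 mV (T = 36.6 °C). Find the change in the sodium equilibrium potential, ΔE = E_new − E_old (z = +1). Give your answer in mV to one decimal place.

17.2 mV

E_old = (61.5/1)·log₁₀(131/23.6) = 45.78 mV
E_new = (61.5/1)·log₁₀(131/12.4) = 62.97 mV
ΔE = 62.97 − (45.78) = 17.19 mV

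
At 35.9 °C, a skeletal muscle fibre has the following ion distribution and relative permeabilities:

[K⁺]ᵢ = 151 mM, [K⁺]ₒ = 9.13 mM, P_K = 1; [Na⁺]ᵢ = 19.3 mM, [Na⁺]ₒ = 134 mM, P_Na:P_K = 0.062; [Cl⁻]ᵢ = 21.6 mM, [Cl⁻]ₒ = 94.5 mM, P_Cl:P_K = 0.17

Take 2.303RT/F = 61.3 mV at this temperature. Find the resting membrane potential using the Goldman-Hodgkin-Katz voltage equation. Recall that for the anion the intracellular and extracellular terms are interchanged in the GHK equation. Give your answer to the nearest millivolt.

Vm = 61.3 · log₁₀[(Σ P·[cation]ₒ + Σ P·[anion]ᵢ) / (Σ P·[cation]ᵢ + Σ P·[anion]ₒ)]
Numerator = 1×9.13 + 0.062×134 + 0.17×21.6 = 21.11
Denominator = 1×151 + 0.062×19.3 + 0.17×94.5 = 168.3
Vm = 61.3 · log₁₀(0.12546) = 61.3 × (-0.9015) = -55.26 mV

-55 mV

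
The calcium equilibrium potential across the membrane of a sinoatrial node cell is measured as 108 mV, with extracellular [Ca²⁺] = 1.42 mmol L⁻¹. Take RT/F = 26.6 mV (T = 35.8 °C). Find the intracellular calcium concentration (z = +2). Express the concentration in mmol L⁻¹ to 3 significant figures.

0.000422 mmol L⁻¹

Nernst: E = (26.6/2) · ln([out]/[in]), so ln([out]/[in]) = 108.0 × 2 / 26.6 = 8.1203.
[out]/[in] = e^(8.1203) = 3362.
[in] = 1.42 / 3362 = 0.0004224 mmol L⁻¹.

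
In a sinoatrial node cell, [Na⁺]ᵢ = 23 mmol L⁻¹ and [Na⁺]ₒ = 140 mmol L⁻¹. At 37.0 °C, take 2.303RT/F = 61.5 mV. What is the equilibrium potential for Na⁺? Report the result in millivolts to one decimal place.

48.2 mV

E = (61.5/z) · log₁₀([Na⁺]_out/[Na⁺]_in) with z = +1.
= (61.5/1) · log₁₀(140/23) = 61.50 · log₁₀(6.087)
= 61.50 · (0.7844) = 48.24 mV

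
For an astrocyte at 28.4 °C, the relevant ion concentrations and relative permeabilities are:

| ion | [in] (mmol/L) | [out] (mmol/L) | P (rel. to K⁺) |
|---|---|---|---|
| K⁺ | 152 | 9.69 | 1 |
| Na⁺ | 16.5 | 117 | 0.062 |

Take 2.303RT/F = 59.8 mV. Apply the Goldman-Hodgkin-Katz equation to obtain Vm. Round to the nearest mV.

Vm = 59.8 · log₁₀[(Σ P·[cation]ₒ + Σ P·[anion]ᵢ) / (Σ P·[cation]ᵢ + Σ P·[anion]ₒ)]
Numerator = 1×9.69 + 0.062×117 = 16.94
Denominator = 1×152 + 0.062×16.5 = 153
Vm = 59.8 · log₁₀(0.11073) = 59.8 × (-0.9557) = -57.15 mV

-57 mV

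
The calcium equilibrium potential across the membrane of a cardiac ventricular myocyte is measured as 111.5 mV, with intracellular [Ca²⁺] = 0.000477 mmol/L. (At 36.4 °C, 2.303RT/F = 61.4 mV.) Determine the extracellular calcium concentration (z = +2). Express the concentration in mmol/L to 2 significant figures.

2.0 mmol/L

Nernst: E = (61.4/2) · log₁₀([out]/[in]), so log₁₀([out]/[in]) = 111.5 × 2 / 61.4 = 3.6319.
[out]/[in] = 10^(3.6319) = 4285.
[out] = 4285 × 0.000477 = 2.044 mmol/L.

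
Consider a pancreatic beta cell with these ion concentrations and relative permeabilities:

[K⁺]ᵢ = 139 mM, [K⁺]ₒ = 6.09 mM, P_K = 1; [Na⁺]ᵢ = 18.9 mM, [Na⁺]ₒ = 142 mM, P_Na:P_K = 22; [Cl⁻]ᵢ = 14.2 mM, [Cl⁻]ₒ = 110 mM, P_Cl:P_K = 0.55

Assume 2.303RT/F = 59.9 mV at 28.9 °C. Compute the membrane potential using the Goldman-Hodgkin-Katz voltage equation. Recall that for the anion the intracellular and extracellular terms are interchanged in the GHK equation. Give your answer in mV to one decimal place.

42.4 mV

Vm = 59.9 · log₁₀[(Σ P·[cation]ₒ + Σ P·[anion]ᵢ) / (Σ P·[cation]ᵢ + Σ P·[anion]ₒ)]
Numerator = 1×6.09 + 22×142 + 0.55×14.2 = 3138
Denominator = 1×139 + 22×18.9 + 0.55×110 = 615.3
Vm = 59.9 · log₁₀(5.0998) = 59.9 × (0.7076) = 42.38 mV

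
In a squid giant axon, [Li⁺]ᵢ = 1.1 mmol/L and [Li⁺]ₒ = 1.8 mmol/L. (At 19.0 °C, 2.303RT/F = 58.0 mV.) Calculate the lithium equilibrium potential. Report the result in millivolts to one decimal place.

12.4 mV

E = (58.0/z) · log₁₀([Li⁺]_out/[Li⁺]_in) with z = +1.
= (58.0/1) · log₁₀(1.8/1.1) = 58.00 · log₁₀(1.636)
= 58.00 · (0.2139) = 12.41 mV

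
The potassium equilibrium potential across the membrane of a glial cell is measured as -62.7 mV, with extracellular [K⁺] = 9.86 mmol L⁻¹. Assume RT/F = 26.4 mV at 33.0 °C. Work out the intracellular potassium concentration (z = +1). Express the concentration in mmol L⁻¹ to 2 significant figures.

Nernst: E = (26.4/1) · ln([out]/[in]), so ln([out]/[in]) = -62.7 × 1 / 26.4 = -2.3750.
[out]/[in] = e^(-2.3750) = 0.09301.
[in] = 9.86 / 0.09301 = 106 mmol L⁻¹.

110 mmol L⁻¹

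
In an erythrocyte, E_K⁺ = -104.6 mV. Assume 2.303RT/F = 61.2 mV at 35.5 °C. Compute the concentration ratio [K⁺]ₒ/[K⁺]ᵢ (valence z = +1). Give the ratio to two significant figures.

log₁₀([out]/[in]) = E·z/(61.2) = -104.6 × 1 / 61.2 = -1.7092
[out]/[in] = 10^(-1.7092) = 0.01954

0.020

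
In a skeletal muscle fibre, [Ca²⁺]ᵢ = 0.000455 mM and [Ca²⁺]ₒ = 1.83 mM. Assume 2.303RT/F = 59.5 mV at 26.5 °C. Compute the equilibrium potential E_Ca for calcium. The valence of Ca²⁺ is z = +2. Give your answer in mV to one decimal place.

107.2 mV

E = (59.5/z) · log₁₀([Ca²⁺]_out/[Ca²⁺]_in) with z = +2.
= (59.5/2) · log₁₀(1.83/0.000455) = 29.75 · log₁₀(4022)
= 29.75 · (3.6044) = 107.23 mV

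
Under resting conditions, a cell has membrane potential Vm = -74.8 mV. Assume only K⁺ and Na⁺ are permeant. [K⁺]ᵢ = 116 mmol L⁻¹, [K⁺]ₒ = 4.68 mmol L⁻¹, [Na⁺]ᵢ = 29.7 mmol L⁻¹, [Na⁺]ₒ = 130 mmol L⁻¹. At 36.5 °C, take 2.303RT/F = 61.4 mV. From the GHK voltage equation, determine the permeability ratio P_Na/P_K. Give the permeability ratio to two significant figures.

0.018

Let α = P_Na/P_K. GHK: Vm = 61.4·log₁₀[(Kₒ + α·Naₒ)/(Kᵢ + α·Naᵢ)].
10^(Vm/61.4) = 10^(-74.8/61.4) = 0.0605
So 0.0605·(Kᵢ + α·Naᵢ) = Kₒ + α·Naₒ → α = (0.0605·116.0 − 4.68) / (130.0 − 0.0605·29.7)
α = (7.018 − 4.68) / (130.0 − 1.797) = 2.338/128.2 = 0.01824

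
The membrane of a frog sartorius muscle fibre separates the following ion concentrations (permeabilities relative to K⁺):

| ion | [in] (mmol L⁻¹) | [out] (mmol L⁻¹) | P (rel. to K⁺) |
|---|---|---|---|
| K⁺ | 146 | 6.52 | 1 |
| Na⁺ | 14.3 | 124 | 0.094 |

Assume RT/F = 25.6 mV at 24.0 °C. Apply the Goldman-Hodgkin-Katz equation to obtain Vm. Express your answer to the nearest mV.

-54 mV

Vm = 25.6 · ln[(Σ P·[cation]ₒ + Σ P·[anion]ᵢ) / (Σ P·[cation]ᵢ + Σ P·[anion]ₒ)]
Numerator = 1×6.52 + 0.094×124 = 18.18
Denominator = 1×146 + 0.094×14.3 = 147.3
Vm = 25.6 · ln(0.12336) = 25.6 × (-2.0927) = -53.57 mV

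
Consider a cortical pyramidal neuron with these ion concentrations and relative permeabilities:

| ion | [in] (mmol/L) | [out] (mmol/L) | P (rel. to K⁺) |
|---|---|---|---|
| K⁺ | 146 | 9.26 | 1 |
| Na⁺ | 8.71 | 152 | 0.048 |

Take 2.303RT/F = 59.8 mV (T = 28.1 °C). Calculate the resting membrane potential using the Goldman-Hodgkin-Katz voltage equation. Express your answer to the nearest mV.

-57 mV

Vm = 59.8 · log₁₀[(Σ P·[cation]ₒ + Σ P·[anion]ᵢ) / (Σ P·[cation]ᵢ + Σ P·[anion]ₒ)]
Numerator = 1×9.26 + 0.048×152 = 16.56
Denominator = 1×146 + 0.048×8.71 = 146.4
Vm = 59.8 · log₁₀(0.11307) = 59.8 × (-0.9466) = -56.61 mV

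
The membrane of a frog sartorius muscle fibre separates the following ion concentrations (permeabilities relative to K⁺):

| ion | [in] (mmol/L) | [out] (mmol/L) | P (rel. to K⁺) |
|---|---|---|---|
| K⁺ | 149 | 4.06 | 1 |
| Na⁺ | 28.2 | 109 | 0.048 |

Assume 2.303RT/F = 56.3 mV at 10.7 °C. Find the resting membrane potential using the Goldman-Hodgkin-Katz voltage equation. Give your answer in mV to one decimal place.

-68.1 mV

Vm = 56.3 · log₁₀[(Σ P·[cation]ₒ + Σ P·[anion]ᵢ) / (Σ P·[cation]ᵢ + Σ P·[anion]ₒ)]
Numerator = 1×4.06 + 0.048×109 = 9.292
Denominator = 1×149 + 0.048×28.2 = 150.4
Vm = 56.3 · log₁₀(0.061801) = 56.3 × (-1.2090) = -68.07 mV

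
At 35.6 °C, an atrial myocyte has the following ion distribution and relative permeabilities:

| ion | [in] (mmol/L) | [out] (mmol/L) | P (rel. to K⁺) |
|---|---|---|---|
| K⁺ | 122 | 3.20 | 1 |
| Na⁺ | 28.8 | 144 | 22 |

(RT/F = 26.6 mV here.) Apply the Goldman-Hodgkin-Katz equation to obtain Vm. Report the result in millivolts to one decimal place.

Vm = 26.6 · ln[(Σ P·[cation]ₒ + Σ P·[anion]ᵢ) / (Σ P·[cation]ᵢ + Σ P·[anion]ₒ)]
Numerator = 1×3.20 + 22×144 = 3171
Denominator = 1×122 + 22×28.8 = 755.6
Vm = 26.6 · ln(4.1969) = 26.6 × (1.4344) = 38.15 mV

38.2 mV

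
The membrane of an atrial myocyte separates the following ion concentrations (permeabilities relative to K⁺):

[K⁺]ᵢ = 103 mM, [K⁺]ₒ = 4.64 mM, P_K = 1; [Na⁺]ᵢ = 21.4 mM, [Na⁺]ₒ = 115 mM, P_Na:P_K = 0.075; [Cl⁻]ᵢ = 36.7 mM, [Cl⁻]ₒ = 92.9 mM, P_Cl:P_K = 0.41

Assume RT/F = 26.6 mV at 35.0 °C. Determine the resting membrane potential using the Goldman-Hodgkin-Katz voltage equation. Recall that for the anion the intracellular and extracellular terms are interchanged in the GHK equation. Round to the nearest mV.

Vm = 26.6 · ln[(Σ P·[cation]ₒ + Σ P·[anion]ᵢ) / (Σ P·[cation]ᵢ + Σ P·[anion]ₒ)]
Numerator = 1×4.64 + 0.075×115 + 0.41×36.7 = 28.31
Denominator = 1×103 + 0.075×21.4 + 0.41×92.9 = 142.7
Vm = 26.6 · ln(0.19841) = 26.6 × (-1.6174) = -43.02 mV

-43 mV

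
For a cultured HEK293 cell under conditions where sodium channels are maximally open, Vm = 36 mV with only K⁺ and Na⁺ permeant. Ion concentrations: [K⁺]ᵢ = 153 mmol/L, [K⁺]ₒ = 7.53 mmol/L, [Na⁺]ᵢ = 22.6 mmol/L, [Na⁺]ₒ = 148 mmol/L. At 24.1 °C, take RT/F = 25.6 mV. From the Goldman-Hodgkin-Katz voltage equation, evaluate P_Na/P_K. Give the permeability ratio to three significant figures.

Let α = P_Na/P_K. GHK: Vm = 25.6·ln[(Kₒ + α·Naₒ)/(Kᵢ + α·Naᵢ)].
e^(Vm/25.6) = e^(36.0/25.6) = 4.0806
So 4.0806·(Kᵢ + α·Naᵢ) = Kₒ + α·Naₒ → α = (4.0806·153.0 − 7.53) / (148.0 − 4.0806·22.6)
α = (624.3 − 7.53) / (148.0 − 92.22) = 616.8/55.78 = 11.06

11.1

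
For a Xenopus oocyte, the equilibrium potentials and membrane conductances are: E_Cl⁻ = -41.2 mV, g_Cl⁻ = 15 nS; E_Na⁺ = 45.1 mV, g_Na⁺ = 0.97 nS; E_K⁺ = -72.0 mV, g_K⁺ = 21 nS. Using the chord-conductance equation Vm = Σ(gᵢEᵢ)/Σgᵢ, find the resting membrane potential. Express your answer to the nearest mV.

-56 mV

Σ gᵢEᵢ = 15·(-41.2) + 0.97·(45.1) + 21·(-72.0) = -2086.25
Σ gᵢ = 15 + 0.97 + 21 = 36.97
Vm = -2086.25 / 36.97 = -56.43 mV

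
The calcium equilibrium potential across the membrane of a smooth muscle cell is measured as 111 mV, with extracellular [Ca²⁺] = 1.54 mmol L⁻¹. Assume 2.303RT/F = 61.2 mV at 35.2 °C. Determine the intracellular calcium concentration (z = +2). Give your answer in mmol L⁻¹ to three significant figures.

Nernst: E = (61.2/2) · log₁₀([out]/[in]), so log₁₀([out]/[in]) = 111.0 × 2 / 61.2 = 3.6275.
[out]/[in] = 10^(3.6275) = 4241.
[in] = 1.54 / 4241 = 0.0003631 mmol L⁻¹.

0.000363 mmol L⁻¹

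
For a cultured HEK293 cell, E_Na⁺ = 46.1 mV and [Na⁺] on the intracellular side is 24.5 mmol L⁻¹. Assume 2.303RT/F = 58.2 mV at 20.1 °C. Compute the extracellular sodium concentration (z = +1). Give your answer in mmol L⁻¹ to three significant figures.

152 mmol L⁻¹

Nernst: E = (58.2/1) · log₁₀([out]/[in]), so log₁₀([out]/[in]) = 46.1 × 1 / 58.2 = 0.7921.
[out]/[in] = 10^(0.7921) = 6.196.
[out] = 6.196 × 24.5 = 151.8 mmol L⁻¹.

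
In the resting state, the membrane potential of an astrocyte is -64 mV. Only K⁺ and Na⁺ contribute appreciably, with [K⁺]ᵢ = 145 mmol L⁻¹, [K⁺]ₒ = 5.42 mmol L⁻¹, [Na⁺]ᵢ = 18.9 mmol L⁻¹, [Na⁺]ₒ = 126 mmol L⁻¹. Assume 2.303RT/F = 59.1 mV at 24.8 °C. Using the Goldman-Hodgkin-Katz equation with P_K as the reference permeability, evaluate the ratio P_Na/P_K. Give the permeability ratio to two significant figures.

0.053

Let α = P_Na/P_K. GHK: Vm = 59.1·log₁₀[(Kₒ + α·Naₒ)/(Kᵢ + α·Naᵢ)].
10^(Vm/59.1) = 10^(-64.0/59.1) = 0.082621
So 0.082621·(Kᵢ + α·Naᵢ) = Kₒ + α·Naₒ → α = (0.082621·145.0 − 5.42) / (126.0 − 0.082621·18.9)
α = (11.98 − 5.42) / (126.0 − 1.562) = 6.56/124.4 = 0.05272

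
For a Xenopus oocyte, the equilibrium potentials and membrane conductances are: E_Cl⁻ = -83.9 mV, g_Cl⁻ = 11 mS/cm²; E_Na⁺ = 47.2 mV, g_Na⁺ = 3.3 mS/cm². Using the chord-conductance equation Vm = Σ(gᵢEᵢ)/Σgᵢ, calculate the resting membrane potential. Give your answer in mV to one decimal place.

-53.6 mV

Σ gᵢEᵢ = 11·(-83.9) + 3.3·(47.2) = -767.14
Σ gᵢ = 11 + 3.3 = 14.3
Vm = -767.14 / 14.3 = -53.65 mV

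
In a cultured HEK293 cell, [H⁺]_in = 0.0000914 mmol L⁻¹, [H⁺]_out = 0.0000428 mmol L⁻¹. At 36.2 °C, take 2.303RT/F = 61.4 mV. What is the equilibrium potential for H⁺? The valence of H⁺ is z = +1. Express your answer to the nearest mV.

E = (61.4/z) · log₁₀([H⁺]_out/[H⁺]_in) with z = +1.
= (61.4/1) · log₁₀(0.0000428/0.0000914) = 61.40 · log₁₀(0.4683)
= 61.40 · (-0.3295) = -20.23 mV

-20 mV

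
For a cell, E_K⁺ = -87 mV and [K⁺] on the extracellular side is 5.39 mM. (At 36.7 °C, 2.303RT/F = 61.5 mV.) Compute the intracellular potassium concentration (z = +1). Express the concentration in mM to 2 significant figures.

140 mM

Nernst: E = (61.5/1) · log₁₀([out]/[in]), so log₁₀([out]/[in]) = -87.0 × 1 / 61.5 = -1.4146.
[out]/[in] = 10^(-1.4146) = 0.03849.
[in] = 5.39 / 0.03849 = 140 mM.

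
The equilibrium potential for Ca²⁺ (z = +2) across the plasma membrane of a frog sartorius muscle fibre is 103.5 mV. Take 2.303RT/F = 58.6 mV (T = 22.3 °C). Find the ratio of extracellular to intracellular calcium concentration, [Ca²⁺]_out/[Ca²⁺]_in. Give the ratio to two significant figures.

log₁₀([out]/[in]) = E·z/(58.6) = 103.5 × 2 / 58.6 = 3.5324
[out]/[in] = 10^(3.5324) = 3407

3400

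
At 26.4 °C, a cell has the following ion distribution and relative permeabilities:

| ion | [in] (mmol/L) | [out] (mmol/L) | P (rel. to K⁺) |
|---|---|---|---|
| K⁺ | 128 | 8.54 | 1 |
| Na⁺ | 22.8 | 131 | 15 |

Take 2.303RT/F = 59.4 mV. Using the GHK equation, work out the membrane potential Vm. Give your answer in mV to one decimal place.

37.0 mV

Vm = 59.4 · log₁₀[(Σ P·[cation]ₒ + Σ P·[anion]ᵢ) / (Σ P·[cation]ᵢ + Σ P·[anion]ₒ)]
Numerator = 1×8.54 + 15×131 = 1974
Denominator = 1×128 + 15×22.8 = 470
Vm = 59.4 · log₁₀(4.199) = 59.4 × (0.6231) = 37.01 mV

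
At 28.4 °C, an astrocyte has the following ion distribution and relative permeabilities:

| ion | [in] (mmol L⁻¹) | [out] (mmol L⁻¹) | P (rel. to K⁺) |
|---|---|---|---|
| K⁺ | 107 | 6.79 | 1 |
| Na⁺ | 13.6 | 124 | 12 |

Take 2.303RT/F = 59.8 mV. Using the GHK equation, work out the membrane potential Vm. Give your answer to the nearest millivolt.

Vm = 59.8 · log₁₀[(Σ P·[cation]ₒ + Σ P·[anion]ᵢ) / (Σ P·[cation]ᵢ + Σ P·[anion]ₒ)]
Numerator = 1×6.79 + 12×124 = 1495
Denominator = 1×107 + 12×13.6 = 270.2
Vm = 59.8 · log₁₀(5.5322) = 59.8 × (0.7429) = 44.43 mV

44 mV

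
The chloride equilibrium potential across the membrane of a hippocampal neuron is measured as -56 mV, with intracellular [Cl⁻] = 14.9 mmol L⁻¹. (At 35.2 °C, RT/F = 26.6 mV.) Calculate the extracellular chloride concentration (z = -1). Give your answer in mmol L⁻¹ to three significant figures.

Nernst: E = (26.6/-1) · ln([out]/[in]), so ln([out]/[in]) = -56.0 × -1 / 26.6 = 2.1053.
[out]/[in] = e^(2.1053) = 8.209.
[out] = 8.209 × 14.9 = 122.3 mmol L⁻¹.

122 mmol L⁻¹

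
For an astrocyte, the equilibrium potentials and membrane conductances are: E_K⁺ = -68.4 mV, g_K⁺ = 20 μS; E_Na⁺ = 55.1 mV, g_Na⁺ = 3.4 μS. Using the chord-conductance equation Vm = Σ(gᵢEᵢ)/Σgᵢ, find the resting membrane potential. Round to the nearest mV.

Σ gᵢEᵢ = 20·(-68.4) + 3.4·(55.1) = -1180.66
Σ gᵢ = 20 + 3.4 = 23.4
Vm = -1180.66 / 23.4 = -50.46 mV

-50 mV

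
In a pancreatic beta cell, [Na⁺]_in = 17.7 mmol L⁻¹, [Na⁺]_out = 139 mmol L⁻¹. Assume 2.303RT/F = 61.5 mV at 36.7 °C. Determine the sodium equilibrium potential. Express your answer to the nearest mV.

E = (61.5/z) · log₁₀([Na⁺]_out/[Na⁺]_in) with z = +1.
= (61.5/1) · log₁₀(139/17.7) = 61.50 · log₁₀(7.853)
= 61.50 · (0.8950) = 55.05 mV

55 mV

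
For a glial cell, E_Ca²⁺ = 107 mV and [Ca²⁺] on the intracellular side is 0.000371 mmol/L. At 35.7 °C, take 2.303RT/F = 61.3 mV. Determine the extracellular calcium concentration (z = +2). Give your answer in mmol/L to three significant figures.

Nernst: E = (61.3/2) · log₁₀([out]/[in]), so log₁₀([out]/[in]) = 107.0 × 2 / 61.3 = 3.4910.
[out]/[in] = 10^(3.4910) = 3098.
[out] = 3098 × 0.000371 = 1.149 mmol/L.

1.15 mmol/L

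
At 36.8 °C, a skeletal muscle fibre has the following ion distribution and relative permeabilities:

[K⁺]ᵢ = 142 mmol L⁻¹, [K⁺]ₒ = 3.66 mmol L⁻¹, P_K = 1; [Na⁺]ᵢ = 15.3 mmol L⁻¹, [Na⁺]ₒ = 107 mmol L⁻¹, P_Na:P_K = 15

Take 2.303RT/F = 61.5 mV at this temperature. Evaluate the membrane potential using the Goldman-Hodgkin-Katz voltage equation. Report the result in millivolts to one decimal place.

Vm = 61.5 · log₁₀[(Σ P·[cation]ₒ + Σ P·[anion]ᵢ) / (Σ P·[cation]ᵢ + Σ P·[anion]ₒ)]
Numerator = 1×3.66 + 15×107 = 1609
Denominator = 1×142 + 15×15.3 = 371.5
Vm = 61.5 · log₁₀(4.3302) = 61.5 × (0.6365) = 39.15 mV

39.1 mV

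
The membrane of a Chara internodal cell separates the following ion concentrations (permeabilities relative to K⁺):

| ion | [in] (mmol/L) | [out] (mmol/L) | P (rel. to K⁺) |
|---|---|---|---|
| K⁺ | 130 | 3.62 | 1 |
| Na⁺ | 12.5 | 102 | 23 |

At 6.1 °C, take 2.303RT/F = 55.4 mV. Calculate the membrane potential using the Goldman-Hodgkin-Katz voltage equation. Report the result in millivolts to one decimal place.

Vm = 55.4 · log₁₀[(Σ P·[cation]ₒ + Σ P·[anion]ᵢ) / (Σ P·[cation]ᵢ + Σ P·[anion]ₒ)]
Numerator = 1×3.62 + 23×102 = 2350
Denominator = 1×130 + 23×12.5 = 417.5
Vm = 55.4 · log₁₀(5.6278) = 55.4 × (0.7503) = 41.57 mV

41.6 mV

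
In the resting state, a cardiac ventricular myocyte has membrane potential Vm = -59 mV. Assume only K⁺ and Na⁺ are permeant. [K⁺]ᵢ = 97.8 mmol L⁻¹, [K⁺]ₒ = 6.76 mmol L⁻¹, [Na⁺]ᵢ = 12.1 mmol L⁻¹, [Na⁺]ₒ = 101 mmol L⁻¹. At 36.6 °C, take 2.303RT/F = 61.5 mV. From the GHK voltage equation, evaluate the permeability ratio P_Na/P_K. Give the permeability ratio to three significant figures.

0.0399

Let α = P_Na/P_K. GHK: Vm = 61.5·log₁₀[(Kₒ + α·Naₒ)/(Kᵢ + α·Naᵢ)].
10^(Vm/61.5) = 10^(-59.0/61.5) = 0.10981
So 0.10981·(Kᵢ + α·Naᵢ) = Kₒ + α·Naₒ → α = (0.10981·97.8 − 6.76) / (101.0 − 0.10981·12.1)
α = (10.74 − 6.76) / (101.0 − 1.329) = 3.98/99.67 = 0.03993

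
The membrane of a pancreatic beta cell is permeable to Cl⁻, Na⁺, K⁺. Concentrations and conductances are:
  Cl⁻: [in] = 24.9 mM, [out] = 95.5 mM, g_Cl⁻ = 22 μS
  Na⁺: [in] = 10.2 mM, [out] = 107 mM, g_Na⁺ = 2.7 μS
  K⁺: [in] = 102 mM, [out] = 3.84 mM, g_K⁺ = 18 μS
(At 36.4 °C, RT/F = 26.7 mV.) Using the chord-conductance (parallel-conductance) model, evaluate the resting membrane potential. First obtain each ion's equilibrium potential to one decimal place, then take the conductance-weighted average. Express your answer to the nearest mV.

-51 mV

E_Cl⁻ = (26.7/-1)·ln(95.5/24.9) = -35.9 mV
E_Na⁺ = (26.7/1)·ln(107/10.2) = 62.8 mV
E_K⁺ = (26.7/1)·ln(3.84/102) = -87.6 mV
Vm = (Σ gᵢEᵢ)/(Σ gᵢ) = (22·-35.9 + 2.7·62.8 + 18·-87.6) / (22 + 2.7 + 18)
= -2197.04 / 42.7 = -51.45 mV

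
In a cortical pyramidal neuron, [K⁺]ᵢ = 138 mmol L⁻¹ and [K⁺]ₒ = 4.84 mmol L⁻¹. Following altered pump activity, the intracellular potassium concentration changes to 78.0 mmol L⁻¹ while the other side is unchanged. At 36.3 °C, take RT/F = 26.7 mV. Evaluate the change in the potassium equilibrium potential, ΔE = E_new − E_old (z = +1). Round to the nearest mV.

15 mV

E_old = (26.7/1)·ln(4.84/138) = -89.45 mV
E_new = (26.7/1)·ln(4.84/78.0) = -74.22 mV
ΔE = -74.22 − (-89.45) = 15.23 mV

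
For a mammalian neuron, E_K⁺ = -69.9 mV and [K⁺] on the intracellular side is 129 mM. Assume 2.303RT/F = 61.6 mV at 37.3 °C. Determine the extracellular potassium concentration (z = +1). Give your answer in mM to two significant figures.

9.5 mM

Nernst: E = (61.6/1) · log₁₀([out]/[in]), so log₁₀([out]/[in]) = -69.9 × 1 / 61.6 = -1.1347.
[out]/[in] = 10^(-1.1347) = 0.07333.
[out] = 0.07333 × 129 = 9.459 mM.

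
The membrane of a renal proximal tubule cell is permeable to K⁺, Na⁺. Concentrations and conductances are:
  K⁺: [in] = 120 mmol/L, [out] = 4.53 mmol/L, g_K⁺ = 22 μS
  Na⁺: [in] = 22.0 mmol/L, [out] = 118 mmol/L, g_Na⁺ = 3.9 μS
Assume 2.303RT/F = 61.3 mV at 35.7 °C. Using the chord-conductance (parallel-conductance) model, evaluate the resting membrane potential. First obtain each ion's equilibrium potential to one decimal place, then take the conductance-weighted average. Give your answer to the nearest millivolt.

E_K⁺ = (61.3/1)·log₁₀(4.53/120) = -87.2 mV
E_Na⁺ = (61.3/1)·log₁₀(118/22.0) = 44.7 mV
Vm = (Σ gᵢEᵢ)/(Σ gᵢ) = (22·-87.2 + 3.9·44.7) / (22 + 3.9)
= -1744.07 / 25.9 = -67.34 mV

-67 mV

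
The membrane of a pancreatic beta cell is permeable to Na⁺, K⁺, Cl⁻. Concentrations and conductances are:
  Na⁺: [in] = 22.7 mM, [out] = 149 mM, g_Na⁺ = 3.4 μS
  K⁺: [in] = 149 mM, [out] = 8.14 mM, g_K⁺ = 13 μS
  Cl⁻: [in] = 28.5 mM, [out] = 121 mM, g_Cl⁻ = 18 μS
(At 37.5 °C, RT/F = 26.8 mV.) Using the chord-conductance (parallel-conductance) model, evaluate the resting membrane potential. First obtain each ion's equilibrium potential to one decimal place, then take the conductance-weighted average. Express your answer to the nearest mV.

-45 mV

E_Na⁺ = (26.8/1)·ln(149/22.7) = 50.4 mV
E_K⁺ = (26.8/1)·ln(8.14/149) = -77.9 mV
E_Cl⁻ = (26.8/-1)·ln(121/28.5) = -38.7 mV
Vm = (Σ gᵢEᵢ)/(Σ gᵢ) = (3.4·50.4 + 13·-77.9 + 18·-38.7) / (3.4 + 13 + 18)
= -1537.94 / 34.4 = -44.71 mV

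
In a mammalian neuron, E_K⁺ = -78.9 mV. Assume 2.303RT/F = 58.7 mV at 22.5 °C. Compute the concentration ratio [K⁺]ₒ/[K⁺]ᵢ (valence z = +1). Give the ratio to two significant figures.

log₁₀([out]/[in]) = E·z/(58.7) = -78.9 × 1 / 58.7 = -1.3441
[out]/[in] = 10^(-1.3441) = 0.04528

0.045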